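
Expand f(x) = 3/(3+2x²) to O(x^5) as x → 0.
1 - 2*x**2/3 + 4*x**4/9 + O(x**5)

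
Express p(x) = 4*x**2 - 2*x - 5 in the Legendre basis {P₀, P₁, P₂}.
(-11/3)P₀ + (-2)P₁ + (8/3)P₂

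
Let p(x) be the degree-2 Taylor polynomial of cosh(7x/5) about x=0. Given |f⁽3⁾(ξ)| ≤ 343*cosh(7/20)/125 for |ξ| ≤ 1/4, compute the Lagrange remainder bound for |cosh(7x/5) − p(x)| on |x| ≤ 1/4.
343*cosh(7/20)/48000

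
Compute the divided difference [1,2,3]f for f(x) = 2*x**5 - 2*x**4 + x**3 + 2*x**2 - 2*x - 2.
138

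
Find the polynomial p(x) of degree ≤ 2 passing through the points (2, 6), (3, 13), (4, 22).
x**2 + 2*x - 2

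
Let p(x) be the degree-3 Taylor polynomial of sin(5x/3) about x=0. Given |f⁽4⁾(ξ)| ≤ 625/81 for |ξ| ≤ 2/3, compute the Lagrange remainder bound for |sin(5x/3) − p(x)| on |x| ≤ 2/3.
1250/19683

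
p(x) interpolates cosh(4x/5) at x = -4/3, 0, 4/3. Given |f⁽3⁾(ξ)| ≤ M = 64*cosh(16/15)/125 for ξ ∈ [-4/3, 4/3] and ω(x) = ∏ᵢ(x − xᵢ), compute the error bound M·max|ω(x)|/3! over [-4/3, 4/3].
4096*sqrt(3)*cosh(16/15)/91125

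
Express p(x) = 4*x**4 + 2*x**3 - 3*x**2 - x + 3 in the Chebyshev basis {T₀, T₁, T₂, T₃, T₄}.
(3)T₀ + (1/2)T₁ + (1/2)T₂ + (1/2)T₃ + (1/2)T₄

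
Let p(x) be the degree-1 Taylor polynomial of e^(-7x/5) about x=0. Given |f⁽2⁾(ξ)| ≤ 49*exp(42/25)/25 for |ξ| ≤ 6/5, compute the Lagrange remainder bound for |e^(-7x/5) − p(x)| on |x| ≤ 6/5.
882*exp(42/25)/625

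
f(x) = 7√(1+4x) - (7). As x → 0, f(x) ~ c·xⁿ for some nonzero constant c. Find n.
1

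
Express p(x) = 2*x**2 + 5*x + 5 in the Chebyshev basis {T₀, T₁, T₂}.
(6)T₀ + (5)T₁ + T₂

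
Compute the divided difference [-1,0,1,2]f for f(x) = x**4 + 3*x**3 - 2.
5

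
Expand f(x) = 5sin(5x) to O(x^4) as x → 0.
25*x - 625*x**3/6 + O(x**4)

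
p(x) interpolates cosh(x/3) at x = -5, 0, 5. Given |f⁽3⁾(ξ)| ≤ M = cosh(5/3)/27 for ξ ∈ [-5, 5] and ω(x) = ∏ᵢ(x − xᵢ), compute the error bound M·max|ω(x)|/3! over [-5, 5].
125*sqrt(3)*cosh(5/3)/729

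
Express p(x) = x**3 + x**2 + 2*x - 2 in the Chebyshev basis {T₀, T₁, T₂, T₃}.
(-3/2)T₀ + (11/4)T₁ + (1/2)T₂ + (1/4)T₃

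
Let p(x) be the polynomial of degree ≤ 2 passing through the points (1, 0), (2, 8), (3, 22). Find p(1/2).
-7/4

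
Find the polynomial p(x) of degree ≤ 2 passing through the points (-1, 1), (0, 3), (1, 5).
2*x + 3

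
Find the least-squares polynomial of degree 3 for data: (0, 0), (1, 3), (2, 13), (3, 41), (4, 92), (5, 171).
5/21 + (-31/63)x + (29/21)x² + (10/9)x³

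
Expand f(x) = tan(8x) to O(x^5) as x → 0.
8*x + 512*x**3/3 + O(x**5)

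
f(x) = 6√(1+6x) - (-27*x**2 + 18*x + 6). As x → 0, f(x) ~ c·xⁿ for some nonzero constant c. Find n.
3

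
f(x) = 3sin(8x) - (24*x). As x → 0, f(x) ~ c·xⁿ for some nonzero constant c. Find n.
3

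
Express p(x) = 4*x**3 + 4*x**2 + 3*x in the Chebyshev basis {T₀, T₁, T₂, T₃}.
(2)T₀ + (6)T₁ + (2)T₂ + T₃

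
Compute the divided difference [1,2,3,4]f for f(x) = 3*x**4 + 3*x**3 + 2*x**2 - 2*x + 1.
33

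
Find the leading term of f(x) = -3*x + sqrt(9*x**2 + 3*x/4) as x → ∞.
1/8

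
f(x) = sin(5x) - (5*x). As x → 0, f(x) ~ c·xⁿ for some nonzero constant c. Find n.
3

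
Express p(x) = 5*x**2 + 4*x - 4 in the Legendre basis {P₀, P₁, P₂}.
(-7/3)P₀ + (4)P₁ + (10/3)P₂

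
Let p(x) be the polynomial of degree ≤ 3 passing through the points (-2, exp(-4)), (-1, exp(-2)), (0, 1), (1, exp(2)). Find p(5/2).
(-189*exp(4) - 35 + 135*exp(2) + 105*exp(6))*exp(-4)/16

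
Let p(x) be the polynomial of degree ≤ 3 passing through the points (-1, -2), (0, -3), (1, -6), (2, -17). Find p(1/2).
-31/8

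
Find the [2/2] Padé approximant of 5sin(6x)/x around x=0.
(30 - 126*x**2)/(9*x**2/5 + 1)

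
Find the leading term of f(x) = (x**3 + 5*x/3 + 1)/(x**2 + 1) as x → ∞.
x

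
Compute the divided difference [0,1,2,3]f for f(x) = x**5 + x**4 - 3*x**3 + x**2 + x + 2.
28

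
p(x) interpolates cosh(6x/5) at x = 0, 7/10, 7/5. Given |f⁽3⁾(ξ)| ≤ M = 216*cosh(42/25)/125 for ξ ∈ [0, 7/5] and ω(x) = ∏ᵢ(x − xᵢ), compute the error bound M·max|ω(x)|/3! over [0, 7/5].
343*sqrt(3)*cosh(42/25)/15625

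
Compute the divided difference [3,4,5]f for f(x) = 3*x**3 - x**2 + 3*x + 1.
35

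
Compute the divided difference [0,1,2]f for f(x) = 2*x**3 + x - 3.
6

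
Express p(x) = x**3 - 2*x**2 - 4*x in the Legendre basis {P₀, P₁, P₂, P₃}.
(-2/3)P₀ + (-17/5)P₁ + (-4/3)P₂ + (2/5)P₃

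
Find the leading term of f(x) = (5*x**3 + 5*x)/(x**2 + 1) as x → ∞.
5*x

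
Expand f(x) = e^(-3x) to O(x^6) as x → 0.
1 - 3*x + 9*x**2/2 - 9*x**3/2 + 27*x**4/8 - 81*x**5/40 + O(x**6)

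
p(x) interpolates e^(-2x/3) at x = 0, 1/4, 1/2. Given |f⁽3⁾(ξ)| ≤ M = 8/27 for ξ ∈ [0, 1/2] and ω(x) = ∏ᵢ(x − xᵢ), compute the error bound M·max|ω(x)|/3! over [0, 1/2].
sqrt(3)/5832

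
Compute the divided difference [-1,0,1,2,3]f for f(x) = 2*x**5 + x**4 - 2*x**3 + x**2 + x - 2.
11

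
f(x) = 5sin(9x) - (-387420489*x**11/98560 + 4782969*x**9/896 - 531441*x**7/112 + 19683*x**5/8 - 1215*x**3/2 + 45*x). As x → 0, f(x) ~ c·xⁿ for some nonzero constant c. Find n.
13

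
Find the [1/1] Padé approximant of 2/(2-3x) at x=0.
1/(1 - 3*x/2)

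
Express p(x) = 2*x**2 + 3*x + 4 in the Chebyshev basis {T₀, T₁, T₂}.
(5)T₀ + (3)T₁ + T₂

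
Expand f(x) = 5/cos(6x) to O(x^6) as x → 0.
5 + 90*x**2 + 1350*x**4 + O(x**6)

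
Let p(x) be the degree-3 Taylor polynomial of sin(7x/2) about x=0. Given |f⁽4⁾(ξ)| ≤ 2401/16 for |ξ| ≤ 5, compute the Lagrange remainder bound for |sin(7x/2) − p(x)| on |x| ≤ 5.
1500625/384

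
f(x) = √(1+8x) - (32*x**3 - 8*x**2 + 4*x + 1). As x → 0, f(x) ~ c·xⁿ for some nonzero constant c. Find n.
4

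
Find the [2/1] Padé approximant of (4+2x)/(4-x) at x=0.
(x/2 + 1)/(1 - x/4)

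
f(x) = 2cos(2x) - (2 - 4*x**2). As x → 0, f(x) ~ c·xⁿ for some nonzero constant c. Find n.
4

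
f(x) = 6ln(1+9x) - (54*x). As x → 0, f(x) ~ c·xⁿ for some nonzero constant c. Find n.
2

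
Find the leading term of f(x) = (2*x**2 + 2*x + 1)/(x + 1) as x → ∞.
2*x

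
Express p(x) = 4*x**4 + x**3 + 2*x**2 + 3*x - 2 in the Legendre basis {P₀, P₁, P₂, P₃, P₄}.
(-8/15)P₀ + (18/5)P₁ + (76/21)P₂ + (2/5)P₃ + (32/35)P₄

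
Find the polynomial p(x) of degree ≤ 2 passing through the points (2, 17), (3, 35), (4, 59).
3*x**2 + 3*x - 1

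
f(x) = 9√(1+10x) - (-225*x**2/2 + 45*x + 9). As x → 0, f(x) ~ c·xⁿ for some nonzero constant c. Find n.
3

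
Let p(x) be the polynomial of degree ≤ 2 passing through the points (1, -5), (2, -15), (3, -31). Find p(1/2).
-9/4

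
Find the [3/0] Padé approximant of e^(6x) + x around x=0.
36*x**3 + 18*x**2 + 7*x + 1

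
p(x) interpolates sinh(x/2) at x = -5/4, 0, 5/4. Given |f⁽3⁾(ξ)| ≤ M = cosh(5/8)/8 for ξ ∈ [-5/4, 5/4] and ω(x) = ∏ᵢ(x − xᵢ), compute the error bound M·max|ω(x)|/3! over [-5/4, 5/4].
125*sqrt(3)*cosh(5/8)/13824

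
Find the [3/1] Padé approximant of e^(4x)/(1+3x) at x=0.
(896*x**3/39 + 136*x**2/13 + 84*x/13 + 1)/(71*x/13 + 1)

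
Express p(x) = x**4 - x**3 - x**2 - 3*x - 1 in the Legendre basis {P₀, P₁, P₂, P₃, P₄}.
(-17/15)P₀ + (-18/5)P₁ + (-2/21)P₂ + (-2/5)P₃ + (8/35)P₄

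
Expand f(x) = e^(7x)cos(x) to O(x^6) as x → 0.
1 + 7*x + 24*x**2 + 161*x**3/3 + 527*x**4/6 + 3353*x**5/30 + O(x**6)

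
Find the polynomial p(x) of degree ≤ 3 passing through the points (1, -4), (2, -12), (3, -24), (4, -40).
-2*x**2 - 2*x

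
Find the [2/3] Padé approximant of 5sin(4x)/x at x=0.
(20 - 112*x**2/3)/(4*x**2/5 + 1)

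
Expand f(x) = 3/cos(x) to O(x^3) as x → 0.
3 + 3*x**2/2 + O(x**3)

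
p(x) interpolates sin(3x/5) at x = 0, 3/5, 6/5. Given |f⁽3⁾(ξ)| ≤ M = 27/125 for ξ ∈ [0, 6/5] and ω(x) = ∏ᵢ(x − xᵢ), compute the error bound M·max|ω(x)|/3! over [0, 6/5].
27*sqrt(3)/15625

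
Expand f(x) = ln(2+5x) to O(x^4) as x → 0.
log(2) + 5*x/2 - 25*x**2/8 + 125*x**3/24 + O(x**4)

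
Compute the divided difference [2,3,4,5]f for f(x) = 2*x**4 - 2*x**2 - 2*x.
28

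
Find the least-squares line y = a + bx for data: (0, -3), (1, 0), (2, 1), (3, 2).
a = -12/5, b = 8/5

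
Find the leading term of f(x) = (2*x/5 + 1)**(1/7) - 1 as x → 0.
2*x/35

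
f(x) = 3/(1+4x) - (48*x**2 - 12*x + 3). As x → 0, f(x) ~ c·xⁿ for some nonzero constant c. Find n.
3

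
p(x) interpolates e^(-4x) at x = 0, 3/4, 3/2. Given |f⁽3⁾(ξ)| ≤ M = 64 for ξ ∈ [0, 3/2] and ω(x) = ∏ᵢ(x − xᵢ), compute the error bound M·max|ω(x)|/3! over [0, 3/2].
sqrt(3)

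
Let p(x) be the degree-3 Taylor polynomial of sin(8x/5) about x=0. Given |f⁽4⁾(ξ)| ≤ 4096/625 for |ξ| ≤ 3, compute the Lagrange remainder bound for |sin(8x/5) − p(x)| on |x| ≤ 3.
13824/625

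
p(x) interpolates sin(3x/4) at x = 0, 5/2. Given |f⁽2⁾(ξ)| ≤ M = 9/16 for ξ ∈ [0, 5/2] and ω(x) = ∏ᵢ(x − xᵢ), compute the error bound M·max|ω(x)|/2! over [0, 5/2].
225/512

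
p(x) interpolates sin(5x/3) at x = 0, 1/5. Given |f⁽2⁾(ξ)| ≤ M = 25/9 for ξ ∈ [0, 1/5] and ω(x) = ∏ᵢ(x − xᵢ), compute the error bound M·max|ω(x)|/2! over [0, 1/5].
1/72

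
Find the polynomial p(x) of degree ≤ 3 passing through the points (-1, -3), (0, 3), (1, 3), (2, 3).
x**3 - 3*x**2 + 2*x + 3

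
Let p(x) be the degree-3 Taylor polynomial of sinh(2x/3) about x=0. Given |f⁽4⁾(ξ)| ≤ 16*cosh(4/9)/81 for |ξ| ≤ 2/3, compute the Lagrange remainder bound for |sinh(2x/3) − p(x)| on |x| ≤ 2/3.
32*cosh(4/9)/19683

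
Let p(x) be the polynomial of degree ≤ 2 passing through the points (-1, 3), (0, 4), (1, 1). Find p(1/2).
3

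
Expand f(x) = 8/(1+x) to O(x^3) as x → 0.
8 - 8*x + 8*x**2 + O(x**3)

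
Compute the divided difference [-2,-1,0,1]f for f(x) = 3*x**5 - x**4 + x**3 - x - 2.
18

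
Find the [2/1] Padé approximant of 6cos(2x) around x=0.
6 - 12*x**2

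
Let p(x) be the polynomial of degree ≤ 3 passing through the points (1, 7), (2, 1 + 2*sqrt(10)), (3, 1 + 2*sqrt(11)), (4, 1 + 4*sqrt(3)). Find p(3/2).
-5*sqrt(11)/8 + sqrt(3)/4 + 23/8 + 15*sqrt(10)/8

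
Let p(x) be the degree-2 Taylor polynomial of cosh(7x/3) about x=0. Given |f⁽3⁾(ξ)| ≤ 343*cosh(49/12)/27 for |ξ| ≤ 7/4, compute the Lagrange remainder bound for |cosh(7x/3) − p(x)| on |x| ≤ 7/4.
117649*cosh(49/12)/10368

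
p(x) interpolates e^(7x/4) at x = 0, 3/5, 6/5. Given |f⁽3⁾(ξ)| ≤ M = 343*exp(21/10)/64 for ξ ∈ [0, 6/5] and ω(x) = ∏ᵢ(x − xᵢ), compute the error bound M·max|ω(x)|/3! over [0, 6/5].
343*sqrt(3)*exp(21/10)/8000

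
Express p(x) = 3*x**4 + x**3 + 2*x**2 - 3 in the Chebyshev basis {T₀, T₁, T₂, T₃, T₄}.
(-7/8)T₀ + (3/4)T₁ + (5/2)T₂ + (1/4)T₃ + (3/8)T₄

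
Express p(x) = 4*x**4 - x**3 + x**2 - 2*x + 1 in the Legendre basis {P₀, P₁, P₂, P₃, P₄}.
(32/15)P₀ + (-13/5)P₁ + (62/21)P₂ + (-2/5)P₃ + (32/35)P₄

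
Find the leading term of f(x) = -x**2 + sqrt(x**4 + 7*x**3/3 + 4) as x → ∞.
7*x/6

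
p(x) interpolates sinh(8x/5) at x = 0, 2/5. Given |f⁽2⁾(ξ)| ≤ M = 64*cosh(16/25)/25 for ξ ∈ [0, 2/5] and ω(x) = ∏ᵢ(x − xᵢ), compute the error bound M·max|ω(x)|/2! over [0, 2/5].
32*cosh(16/25)/625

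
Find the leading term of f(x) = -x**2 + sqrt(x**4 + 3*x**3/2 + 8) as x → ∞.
3*x/4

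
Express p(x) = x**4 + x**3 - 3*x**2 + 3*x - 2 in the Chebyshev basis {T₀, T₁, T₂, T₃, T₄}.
(-25/8)T₀ + (15/4)T₁ - T₂ + (1/4)T₃ + (1/8)T₄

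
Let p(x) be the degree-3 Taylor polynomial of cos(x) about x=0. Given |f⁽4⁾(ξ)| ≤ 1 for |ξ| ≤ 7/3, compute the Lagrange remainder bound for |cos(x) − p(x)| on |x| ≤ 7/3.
2401/1944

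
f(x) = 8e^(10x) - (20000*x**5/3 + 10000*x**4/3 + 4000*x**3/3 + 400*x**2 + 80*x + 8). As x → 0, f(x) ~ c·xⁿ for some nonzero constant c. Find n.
6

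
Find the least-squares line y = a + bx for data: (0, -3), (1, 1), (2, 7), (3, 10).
a = -3, b = 9/2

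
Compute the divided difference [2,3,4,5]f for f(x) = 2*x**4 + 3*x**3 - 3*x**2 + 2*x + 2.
31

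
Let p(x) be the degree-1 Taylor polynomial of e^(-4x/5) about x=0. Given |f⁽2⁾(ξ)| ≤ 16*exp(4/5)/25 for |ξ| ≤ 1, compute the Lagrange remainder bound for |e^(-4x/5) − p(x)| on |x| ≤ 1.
8*exp(4/5)/25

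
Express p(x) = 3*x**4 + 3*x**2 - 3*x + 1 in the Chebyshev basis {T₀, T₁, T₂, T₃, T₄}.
(29/8)T₀ + (-3)T₁ + (3)T₂ + (3/8)T₄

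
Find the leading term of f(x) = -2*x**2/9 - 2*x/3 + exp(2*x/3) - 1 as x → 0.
4*x**3/81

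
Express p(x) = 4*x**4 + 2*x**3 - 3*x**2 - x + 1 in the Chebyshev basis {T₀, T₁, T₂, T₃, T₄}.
T₀ + (1/2)T₁ + (1/2)T₂ + (1/2)T₃ + (1/2)T₄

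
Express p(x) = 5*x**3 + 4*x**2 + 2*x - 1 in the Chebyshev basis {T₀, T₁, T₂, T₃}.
T₀ + (23/4)T₁ + (2)T₂ + (5/4)T₃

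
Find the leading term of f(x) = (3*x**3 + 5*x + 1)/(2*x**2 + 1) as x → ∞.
3*x/2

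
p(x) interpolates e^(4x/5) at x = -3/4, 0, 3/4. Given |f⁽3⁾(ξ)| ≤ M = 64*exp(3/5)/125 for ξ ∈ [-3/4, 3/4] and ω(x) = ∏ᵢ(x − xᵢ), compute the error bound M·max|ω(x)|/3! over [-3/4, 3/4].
sqrt(3)*exp(3/5)/125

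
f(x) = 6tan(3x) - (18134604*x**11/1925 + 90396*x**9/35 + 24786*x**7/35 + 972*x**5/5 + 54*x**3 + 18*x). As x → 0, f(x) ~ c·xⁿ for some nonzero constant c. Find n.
13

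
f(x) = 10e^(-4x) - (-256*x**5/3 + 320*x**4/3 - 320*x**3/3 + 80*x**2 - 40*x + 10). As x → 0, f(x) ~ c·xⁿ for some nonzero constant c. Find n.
6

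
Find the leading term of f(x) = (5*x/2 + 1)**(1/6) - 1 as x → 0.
5*x/12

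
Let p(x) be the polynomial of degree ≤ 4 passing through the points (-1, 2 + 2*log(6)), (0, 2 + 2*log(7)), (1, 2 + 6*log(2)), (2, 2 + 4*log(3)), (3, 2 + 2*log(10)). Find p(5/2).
2 + log(81*2**(3/16)*3**(19/64)*5**(35/64)*7**(7/16)/8)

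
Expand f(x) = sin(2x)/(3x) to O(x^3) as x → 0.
2/3 - 4*x**2/9 + O(x**3)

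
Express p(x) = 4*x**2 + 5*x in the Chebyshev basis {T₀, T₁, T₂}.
(2)T₀ + (5)T₁ + (2)T₂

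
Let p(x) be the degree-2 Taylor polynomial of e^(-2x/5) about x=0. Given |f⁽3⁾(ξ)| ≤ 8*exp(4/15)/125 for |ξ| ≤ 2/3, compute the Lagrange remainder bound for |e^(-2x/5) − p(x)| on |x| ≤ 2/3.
32*exp(4/15)/10125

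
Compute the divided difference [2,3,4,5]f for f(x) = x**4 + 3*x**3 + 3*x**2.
17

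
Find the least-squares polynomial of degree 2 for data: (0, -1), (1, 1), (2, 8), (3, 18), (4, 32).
-8/7 + (41/70)x + (27/14)x²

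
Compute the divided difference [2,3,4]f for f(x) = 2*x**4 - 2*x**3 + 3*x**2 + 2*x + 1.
95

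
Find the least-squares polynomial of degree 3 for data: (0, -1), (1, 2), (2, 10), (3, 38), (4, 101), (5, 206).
-47/63 + (1079/378)x + (-185/63)x² + (115/54)x³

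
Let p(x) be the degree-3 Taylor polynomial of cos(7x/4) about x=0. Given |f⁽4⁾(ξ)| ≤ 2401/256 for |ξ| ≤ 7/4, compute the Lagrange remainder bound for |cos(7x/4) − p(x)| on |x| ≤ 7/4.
5764801/1572864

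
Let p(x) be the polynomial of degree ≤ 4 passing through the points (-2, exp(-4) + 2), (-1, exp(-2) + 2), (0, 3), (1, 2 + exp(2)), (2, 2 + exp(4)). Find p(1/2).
(-20*exp(2) + 3 + (-5*exp(4) + 346 + 60*exp(2))*exp(4))*exp(-4)/128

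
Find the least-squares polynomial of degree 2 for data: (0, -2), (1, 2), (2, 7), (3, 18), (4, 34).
-53/35 + (8/35)x + (15/7)x²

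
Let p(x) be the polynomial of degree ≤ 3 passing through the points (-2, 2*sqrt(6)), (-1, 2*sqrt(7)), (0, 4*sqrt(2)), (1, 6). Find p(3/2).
-35*sqrt(2)/4 - 5*sqrt(6)/8 + 21*sqrt(7)/8 + 105/8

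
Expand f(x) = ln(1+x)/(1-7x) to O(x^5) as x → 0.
x + 13*x**2/2 + 275*x**3/6 + 3847*x**4/12 + O(x**5)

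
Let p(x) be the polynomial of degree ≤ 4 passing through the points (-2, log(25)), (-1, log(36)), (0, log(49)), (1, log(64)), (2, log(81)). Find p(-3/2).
log(72*sqrt(2)*3**(1/32)*5**(35/64)*7**(29/32)/49)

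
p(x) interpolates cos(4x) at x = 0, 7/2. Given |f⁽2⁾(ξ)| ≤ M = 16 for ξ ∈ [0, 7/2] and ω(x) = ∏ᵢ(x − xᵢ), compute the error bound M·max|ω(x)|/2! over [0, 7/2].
49/2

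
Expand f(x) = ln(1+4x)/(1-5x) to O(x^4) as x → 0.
4*x + 12*x**2 + 244*x**3/3 + O(x**4)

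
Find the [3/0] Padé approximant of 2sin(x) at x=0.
x*(6 - x**2)/3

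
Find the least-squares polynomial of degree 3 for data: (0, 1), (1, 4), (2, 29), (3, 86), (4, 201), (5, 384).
55/63 + (-38/189)x + (10/9)x² + (77/27)x³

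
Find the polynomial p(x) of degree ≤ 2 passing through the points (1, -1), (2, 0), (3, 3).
x**2 - 2*x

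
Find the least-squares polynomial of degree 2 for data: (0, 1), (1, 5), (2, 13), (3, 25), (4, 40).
32/35 + (83/35)x + (13/7)x²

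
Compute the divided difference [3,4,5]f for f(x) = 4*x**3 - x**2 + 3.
47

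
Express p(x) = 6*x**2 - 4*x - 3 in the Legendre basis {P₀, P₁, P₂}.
-P₀ + (-4)P₁ + (4)P₂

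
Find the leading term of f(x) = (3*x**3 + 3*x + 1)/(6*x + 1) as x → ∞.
x**2/2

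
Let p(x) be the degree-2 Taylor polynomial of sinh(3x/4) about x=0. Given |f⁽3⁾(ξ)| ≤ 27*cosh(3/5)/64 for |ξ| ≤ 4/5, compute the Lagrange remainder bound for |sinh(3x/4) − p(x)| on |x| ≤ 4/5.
9*cosh(3/5)/250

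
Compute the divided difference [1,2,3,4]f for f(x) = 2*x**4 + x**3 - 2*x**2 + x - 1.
21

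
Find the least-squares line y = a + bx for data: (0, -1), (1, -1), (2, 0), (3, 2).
a = -3/2, b = 1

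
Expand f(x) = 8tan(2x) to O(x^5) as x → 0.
16*x + 64*x**3/3 + O(x**5)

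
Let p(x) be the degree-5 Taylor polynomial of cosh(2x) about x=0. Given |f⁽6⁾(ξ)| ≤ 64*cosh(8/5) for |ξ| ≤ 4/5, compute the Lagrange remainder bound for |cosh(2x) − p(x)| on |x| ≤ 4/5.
16384*cosh(8/5)/703125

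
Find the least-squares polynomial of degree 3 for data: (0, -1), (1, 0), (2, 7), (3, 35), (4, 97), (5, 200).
-46/63 + (-11/54)x + (-115/63)x² + (107/54)x³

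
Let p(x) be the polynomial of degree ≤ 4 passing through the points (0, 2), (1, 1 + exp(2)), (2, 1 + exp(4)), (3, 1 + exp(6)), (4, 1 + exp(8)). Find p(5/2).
-5*exp(8)/128 - 5*exp(2)/32 + 131/128 + 45*exp(4)/64 + 15*exp(6)/32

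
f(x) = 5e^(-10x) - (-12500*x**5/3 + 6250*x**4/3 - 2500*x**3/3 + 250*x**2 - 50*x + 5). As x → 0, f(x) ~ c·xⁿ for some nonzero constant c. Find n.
6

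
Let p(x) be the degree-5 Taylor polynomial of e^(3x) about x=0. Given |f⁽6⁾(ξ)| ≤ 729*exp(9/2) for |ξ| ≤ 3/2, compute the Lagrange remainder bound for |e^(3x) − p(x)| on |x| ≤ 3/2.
59049*exp(9/2)/5120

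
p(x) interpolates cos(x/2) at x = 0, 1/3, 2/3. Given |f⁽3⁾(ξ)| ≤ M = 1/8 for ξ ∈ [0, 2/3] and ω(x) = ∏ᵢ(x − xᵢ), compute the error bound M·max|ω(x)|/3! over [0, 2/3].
sqrt(3)/5832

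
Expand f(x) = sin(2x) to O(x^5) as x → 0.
2*x - 4*x**3/3 + O(x**5)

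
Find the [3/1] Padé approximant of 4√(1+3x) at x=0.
(-27*x**3/16 + 27*x**2/4 + 27*x/2 + 4)/(15*x/8 + 1)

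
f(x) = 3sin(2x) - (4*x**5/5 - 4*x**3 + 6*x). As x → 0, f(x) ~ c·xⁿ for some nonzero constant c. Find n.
7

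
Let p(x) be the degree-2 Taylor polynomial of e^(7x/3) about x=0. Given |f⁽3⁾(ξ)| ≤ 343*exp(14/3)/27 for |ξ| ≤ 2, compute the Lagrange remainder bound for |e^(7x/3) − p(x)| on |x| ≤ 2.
1372*exp(14/3)/81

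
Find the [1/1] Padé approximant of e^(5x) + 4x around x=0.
(137*x/18 + 1)/(1 - 25*x/18)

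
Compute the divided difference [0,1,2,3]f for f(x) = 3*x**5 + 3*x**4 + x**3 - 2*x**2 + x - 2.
94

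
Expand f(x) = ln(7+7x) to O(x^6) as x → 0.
log(7) + x - x**2/2 + x**3/3 - x**4/4 + x**5/5 + O(x**6)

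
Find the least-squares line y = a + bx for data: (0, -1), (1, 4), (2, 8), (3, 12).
a = -7/10, b = 43/10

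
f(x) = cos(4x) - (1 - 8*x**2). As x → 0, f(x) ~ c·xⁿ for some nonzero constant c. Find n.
4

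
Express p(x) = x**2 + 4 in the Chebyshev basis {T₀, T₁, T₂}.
(9/2)T₀ + (1/2)T₂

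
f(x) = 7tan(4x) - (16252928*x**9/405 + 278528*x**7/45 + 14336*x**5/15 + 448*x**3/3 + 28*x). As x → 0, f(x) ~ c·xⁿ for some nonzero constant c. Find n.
11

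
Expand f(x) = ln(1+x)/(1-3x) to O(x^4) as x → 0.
x + 5*x**2/2 + 47*x**3/6 + O(x**4)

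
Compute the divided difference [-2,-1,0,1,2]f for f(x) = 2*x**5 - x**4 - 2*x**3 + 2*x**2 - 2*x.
-1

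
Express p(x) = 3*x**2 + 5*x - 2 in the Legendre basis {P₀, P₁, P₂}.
-P₀ + (5)P₁ + (2)P₂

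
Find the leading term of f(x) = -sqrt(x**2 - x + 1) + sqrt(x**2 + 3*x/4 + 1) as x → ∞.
7/8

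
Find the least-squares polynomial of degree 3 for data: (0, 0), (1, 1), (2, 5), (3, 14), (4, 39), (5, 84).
-17/126 + (2525/756)x + (-697/252)x² + (59/54)x³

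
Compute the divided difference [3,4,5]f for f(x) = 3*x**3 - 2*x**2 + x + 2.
34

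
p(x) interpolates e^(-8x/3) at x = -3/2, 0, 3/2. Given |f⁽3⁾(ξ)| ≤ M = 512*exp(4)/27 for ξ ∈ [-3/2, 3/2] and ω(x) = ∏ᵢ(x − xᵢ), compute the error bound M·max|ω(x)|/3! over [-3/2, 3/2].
64*sqrt(3)*exp(4)/27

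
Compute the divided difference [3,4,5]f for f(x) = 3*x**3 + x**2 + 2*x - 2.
37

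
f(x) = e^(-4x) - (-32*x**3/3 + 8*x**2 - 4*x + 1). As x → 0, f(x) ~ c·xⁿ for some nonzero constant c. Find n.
4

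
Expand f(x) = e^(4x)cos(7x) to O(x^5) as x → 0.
1 + 4*x - 33*x**2/2 - 262*x**3/3 - 2047*x**4/24 + O(x**5)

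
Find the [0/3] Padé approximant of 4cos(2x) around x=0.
4/(2*x**2 + 1)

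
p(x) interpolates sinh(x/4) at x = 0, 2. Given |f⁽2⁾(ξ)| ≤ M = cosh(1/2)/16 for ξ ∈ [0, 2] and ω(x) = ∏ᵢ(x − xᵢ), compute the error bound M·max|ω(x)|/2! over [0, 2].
cosh(1/2)/32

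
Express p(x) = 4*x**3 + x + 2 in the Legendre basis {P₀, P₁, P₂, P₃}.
(2)P₀ + (17/5)P₁ + (8/5)P₃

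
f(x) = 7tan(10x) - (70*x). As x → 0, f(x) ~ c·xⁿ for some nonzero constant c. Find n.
3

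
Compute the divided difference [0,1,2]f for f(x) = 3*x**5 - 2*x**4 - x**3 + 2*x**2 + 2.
30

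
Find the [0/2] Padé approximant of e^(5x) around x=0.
1/(25*x**2/2 - 5*x + 1)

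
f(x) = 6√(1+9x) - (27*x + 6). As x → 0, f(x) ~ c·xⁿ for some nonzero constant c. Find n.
2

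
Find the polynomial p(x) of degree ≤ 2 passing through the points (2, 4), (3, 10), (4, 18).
x**2 + x - 2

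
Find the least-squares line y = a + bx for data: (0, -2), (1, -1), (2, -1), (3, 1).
a = -21/10, b = 9/10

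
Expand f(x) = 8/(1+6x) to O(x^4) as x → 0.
8 - 48*x + 288*x**2 - 1728*x**3 + O(x**4)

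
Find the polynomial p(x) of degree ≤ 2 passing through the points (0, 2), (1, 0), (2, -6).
2 - 2*x**2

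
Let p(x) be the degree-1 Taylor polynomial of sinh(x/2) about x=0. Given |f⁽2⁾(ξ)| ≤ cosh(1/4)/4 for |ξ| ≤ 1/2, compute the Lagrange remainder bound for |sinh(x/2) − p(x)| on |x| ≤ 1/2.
cosh(1/4)/32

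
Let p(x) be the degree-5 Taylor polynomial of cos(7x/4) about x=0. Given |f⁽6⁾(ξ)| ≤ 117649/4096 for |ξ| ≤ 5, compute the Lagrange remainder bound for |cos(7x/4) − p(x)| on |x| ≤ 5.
367653125/589824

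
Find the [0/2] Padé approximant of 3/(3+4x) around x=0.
1/(4*x/3 + 1)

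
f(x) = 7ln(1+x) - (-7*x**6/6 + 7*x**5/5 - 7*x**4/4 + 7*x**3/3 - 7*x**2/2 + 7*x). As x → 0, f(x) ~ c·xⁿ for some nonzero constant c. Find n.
7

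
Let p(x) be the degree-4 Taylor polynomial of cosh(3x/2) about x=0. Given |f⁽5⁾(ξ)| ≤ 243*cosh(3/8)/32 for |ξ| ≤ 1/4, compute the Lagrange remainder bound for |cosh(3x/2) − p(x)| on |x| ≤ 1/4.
81*cosh(3/8)/1310720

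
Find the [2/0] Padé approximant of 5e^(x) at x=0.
5*x**2/2 + 5*x + 5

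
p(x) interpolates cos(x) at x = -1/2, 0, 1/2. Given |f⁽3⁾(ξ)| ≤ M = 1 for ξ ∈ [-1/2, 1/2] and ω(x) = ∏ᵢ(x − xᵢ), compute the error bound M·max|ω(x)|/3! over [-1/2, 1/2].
sqrt(3)/216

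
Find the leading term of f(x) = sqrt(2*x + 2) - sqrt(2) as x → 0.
sqrt(2)*x/2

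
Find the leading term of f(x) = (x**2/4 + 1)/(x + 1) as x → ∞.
x/4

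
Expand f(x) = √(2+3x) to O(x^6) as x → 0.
sqrt(2) + 3*sqrt(2)*x/4 - 9*sqrt(2)*x**2/32 + 27*sqrt(2)*x**3/128 - 405*sqrt(2)*x**4/2048 + 1701*sqrt(2)*x**5/8192 + O(x**6)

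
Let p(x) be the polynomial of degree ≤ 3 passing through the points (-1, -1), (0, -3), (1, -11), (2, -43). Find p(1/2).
-41/8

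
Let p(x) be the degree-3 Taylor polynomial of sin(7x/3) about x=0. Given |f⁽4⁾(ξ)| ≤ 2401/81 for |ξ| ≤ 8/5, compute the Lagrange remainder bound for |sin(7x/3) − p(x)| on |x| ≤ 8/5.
1229312/151875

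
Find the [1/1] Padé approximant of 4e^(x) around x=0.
(2*x + 4)/(1 - x/2)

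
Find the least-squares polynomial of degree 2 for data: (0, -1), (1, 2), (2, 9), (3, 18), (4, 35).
-5/7 + (8/35)x + (15/7)x²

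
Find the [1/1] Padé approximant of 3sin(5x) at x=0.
15*x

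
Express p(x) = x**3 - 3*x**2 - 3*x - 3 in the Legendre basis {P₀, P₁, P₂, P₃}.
(-4)P₀ + (-12/5)P₁ + (-2)P₂ + (2/5)P₃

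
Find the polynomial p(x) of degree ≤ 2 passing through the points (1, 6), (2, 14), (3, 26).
2*x**2 + 2*x + 2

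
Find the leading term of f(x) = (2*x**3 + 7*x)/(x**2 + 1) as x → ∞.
2*x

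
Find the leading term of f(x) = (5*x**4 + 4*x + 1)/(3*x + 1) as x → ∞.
5*x**3/3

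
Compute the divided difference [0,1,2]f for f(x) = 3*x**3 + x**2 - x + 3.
10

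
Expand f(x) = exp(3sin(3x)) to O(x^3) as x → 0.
1 + 9*x + 81*x**2/2 + O(x**3)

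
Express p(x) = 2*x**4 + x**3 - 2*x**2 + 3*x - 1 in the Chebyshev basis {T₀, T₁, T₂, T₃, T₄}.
(-5/4)T₀ + (15/4)T₁ + (1/4)T₃ + (1/4)T₄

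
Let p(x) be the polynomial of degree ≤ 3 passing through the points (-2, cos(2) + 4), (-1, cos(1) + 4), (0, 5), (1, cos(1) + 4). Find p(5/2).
-125/16 - 35*cos(2)/16 + 15*cos(1)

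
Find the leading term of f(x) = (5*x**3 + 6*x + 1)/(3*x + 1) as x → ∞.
5*x**2/3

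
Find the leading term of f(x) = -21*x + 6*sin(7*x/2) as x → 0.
-343*x**3/8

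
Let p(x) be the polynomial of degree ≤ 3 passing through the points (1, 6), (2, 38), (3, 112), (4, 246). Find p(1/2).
1/8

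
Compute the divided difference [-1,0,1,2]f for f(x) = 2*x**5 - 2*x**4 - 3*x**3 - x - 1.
3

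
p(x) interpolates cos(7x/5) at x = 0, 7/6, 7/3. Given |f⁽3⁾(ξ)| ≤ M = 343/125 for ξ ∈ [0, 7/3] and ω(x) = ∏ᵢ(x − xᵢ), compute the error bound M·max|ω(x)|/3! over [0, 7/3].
117649*sqrt(3)/729000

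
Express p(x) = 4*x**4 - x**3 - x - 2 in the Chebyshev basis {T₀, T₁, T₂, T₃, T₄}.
(-1/2)T₀ + (-7/4)T₁ + (2)T₂ + (-1/4)T₃ + (1/2)T₄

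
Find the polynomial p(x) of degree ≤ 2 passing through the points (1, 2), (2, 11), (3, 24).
2*x**2 + 3*x - 3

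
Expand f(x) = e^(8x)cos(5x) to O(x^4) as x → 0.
1 + 8*x + 39*x**2/2 - 44*x**3/3 + O(x**4)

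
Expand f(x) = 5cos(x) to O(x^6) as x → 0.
5 - 5*x**2/2 + 5*x**4/24 + O(x**6)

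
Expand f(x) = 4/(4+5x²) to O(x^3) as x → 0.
1 - 5*x**2/4 + O(x**3)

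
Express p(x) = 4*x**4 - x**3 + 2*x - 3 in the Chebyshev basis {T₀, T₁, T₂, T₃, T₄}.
(-3/2)T₀ + (5/4)T₁ + (2)T₂ + (-1/4)T₃ + (1/2)T₄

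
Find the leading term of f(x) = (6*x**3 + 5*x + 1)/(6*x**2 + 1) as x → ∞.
x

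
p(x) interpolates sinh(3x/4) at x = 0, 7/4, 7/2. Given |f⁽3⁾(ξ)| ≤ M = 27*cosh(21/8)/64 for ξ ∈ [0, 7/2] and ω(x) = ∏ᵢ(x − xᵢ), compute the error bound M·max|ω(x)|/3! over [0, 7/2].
343*sqrt(3)*cosh(21/8)/4096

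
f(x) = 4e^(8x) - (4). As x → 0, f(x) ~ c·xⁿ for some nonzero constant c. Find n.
1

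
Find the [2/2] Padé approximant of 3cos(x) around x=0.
(3 - 5*x**2/4)/(x**2/12 + 1)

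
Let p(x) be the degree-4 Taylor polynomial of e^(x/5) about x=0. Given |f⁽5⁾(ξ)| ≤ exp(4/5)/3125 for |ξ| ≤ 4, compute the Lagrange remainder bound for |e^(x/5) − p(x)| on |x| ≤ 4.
128*exp(4/5)/46875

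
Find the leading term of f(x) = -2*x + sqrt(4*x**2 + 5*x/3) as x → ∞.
5/12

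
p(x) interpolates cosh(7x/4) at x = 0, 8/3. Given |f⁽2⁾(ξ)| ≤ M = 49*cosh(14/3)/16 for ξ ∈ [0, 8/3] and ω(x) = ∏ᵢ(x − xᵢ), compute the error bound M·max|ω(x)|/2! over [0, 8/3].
49*cosh(14/3)/18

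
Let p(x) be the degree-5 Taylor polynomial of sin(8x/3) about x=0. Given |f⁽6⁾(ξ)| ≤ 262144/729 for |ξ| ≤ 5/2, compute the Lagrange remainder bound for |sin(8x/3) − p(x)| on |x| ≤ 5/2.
800000/6561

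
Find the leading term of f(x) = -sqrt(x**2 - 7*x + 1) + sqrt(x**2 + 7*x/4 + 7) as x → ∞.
35/8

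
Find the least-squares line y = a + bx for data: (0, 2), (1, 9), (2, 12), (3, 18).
a = 13/5, b = 51/10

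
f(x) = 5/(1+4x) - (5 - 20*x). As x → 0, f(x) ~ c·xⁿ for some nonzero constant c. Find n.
2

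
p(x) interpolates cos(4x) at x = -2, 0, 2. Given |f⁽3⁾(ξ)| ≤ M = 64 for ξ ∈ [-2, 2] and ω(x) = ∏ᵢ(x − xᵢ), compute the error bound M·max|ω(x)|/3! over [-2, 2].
512*sqrt(3)/27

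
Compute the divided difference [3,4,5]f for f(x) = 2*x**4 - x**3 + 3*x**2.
185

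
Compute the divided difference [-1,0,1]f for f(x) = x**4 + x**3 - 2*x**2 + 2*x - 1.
-1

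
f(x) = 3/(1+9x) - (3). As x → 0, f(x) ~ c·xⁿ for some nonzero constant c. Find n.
1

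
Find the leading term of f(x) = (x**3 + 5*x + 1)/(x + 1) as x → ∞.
x**2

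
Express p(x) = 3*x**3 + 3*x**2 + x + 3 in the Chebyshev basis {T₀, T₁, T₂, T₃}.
(9/2)T₀ + (13/4)T₁ + (3/2)T₂ + (3/4)T₃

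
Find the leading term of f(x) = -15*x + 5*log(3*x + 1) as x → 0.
-45*x**2/2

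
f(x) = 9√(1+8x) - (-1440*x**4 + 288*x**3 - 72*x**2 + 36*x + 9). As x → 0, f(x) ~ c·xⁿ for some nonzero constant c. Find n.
5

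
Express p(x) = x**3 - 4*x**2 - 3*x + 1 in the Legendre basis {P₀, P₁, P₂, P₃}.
(-1/3)P₀ + (-12/5)P₁ + (-8/3)P₂ + (2/5)P₃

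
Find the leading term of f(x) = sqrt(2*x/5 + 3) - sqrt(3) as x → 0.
sqrt(3)*x/15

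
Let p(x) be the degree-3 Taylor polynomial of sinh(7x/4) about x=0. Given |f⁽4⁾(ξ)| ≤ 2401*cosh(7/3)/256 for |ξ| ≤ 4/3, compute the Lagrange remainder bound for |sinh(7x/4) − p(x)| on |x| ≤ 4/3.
2401*cosh(7/3)/1944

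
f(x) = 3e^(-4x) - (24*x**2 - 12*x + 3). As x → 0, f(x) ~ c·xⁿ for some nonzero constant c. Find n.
3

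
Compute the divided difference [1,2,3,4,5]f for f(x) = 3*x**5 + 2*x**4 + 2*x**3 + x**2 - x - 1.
47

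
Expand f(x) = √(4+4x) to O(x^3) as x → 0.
2 + x - x**2/4 + O(x**3)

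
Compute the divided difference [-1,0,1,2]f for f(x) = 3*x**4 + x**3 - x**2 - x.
7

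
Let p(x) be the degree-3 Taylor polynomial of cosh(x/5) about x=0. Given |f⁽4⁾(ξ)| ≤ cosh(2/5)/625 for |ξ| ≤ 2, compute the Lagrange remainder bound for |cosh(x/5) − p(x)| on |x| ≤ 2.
2*cosh(2/5)/1875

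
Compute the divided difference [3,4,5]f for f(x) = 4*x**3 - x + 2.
48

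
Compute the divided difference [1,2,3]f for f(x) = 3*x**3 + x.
18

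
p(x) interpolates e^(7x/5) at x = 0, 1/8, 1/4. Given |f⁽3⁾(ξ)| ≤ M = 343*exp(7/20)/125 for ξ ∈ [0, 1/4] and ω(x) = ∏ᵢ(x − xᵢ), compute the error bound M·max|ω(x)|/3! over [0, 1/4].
343*sqrt(3)*exp(7/20)/1728000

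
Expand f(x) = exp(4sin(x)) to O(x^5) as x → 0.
1 + 4*x + 8*x**2 + 10*x**3 + 8*x**4 + O(x**5)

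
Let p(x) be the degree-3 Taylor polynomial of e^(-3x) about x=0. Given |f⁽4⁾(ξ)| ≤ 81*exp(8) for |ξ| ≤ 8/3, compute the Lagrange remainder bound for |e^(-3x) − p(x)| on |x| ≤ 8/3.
512*exp(8)/3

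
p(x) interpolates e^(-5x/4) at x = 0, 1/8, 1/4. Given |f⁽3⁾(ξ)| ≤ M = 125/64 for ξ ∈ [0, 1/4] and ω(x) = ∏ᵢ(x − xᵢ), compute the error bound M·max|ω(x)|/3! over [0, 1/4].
125*sqrt(3)/884736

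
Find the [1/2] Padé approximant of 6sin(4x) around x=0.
24*x/(8*x**2/3 + 1)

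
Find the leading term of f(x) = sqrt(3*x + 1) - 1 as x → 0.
3*x/2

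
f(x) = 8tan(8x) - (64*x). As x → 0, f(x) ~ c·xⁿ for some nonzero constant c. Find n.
3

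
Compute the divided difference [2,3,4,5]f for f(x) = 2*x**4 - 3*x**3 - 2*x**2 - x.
25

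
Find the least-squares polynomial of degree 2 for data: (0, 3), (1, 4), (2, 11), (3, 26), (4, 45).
101/35 + (-69/35)x + (22/7)x²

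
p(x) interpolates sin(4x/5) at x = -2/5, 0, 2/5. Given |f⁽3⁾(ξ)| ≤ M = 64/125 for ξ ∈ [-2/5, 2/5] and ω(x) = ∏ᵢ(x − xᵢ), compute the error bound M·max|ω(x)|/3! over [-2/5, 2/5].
512*sqrt(3)/421875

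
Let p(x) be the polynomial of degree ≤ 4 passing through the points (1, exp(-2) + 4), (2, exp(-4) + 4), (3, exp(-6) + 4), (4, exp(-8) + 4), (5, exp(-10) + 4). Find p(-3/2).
(-8580*exp(6) - 5460*exp(2) + 1155 + 10010*exp(4) + 3003*exp(8) + 512*exp(10))*exp(-10)/128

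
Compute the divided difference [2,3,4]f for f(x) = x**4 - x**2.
54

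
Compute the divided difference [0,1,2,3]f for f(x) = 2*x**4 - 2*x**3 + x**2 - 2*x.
10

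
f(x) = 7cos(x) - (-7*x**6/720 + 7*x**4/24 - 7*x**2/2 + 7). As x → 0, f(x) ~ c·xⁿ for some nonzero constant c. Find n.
8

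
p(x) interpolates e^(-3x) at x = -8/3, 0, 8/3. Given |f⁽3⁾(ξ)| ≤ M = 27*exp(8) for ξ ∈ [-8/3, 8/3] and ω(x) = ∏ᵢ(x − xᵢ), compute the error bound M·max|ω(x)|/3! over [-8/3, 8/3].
512*sqrt(3)*exp(8)/27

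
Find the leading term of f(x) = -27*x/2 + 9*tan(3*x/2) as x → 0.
81*x**3/8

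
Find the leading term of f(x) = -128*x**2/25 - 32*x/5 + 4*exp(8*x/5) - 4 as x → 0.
1024*x**3/375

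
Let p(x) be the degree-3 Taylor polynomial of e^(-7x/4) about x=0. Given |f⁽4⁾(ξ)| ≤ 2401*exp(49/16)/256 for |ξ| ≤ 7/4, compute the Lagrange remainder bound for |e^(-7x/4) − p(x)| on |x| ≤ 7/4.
5764801*exp(49/16)/1572864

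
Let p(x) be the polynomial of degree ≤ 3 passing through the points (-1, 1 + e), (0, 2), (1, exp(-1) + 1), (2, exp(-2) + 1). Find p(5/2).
(-35*e + 35 + (37 - 5*e)*exp(2))*exp(-2)/16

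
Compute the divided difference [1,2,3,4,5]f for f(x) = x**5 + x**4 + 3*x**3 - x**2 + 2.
16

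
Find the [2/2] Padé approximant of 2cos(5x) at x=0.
(2 - 125*x**2/6)/(25*x**2/12 + 1)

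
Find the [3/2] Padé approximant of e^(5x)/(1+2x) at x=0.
(2125*x**3/84 + 75*x**2/4 + 75*x/7 + 1)/(-305*x**2/28 + 54*x/7 + 1)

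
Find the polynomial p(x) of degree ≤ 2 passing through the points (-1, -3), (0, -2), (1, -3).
-x**2 - 2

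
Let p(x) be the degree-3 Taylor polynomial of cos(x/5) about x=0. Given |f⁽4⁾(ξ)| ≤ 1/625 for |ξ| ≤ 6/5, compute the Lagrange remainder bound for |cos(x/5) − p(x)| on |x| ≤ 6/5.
54/390625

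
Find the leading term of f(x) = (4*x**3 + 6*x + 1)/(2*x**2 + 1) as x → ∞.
2*x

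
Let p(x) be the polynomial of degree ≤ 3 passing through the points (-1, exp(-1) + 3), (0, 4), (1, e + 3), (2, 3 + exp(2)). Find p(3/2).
(1 + e*(5*exp(2) + 15*e + 43))*exp(-1)/16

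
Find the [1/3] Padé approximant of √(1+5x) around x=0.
(35*x/8 + 1)/(125*x**3/64 - 25*x**2/16 + 15*x/8 + 1)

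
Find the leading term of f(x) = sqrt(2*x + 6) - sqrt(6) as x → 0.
sqrt(6)*x/6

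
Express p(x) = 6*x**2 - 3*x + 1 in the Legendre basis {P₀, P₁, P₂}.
(3)P₀ + (-3)P₁ + (4)P₂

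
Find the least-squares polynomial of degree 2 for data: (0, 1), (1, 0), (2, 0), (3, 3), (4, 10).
46/35 + (-233/70)x + (19/14)x²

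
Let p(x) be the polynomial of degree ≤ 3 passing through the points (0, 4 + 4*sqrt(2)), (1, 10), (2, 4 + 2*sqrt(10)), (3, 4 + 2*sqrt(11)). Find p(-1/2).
-73/8 - 5*sqrt(11)/8 + 21*sqrt(10)/8 + 35*sqrt(2)/4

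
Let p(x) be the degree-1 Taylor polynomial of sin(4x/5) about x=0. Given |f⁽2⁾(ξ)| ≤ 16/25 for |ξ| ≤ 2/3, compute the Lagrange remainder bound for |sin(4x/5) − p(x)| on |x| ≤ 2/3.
32/225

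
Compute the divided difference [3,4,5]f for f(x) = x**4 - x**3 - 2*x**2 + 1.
83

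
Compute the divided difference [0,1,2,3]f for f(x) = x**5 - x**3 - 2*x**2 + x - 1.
24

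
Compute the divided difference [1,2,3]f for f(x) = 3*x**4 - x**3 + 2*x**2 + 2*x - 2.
71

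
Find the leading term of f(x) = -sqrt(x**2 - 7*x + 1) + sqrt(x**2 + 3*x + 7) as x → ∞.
5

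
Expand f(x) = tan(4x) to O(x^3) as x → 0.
4*x + O(x**3)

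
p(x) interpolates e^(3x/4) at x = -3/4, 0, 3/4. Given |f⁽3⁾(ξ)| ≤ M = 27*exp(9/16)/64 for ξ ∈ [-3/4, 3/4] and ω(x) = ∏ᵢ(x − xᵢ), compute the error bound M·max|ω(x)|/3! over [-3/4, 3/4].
27*sqrt(3)*exp(9/16)/4096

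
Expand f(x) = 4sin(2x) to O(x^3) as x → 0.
8*x + O(x**3)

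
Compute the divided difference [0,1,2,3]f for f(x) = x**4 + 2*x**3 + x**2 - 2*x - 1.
8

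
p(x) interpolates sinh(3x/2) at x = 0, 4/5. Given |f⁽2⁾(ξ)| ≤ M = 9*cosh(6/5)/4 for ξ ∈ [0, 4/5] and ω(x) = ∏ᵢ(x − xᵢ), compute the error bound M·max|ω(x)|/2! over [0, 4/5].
9*cosh(6/5)/50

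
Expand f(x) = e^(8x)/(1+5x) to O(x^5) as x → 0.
1 + 3*x + 17*x**2 + x**3/3 + 169*x**4 + O(x**5)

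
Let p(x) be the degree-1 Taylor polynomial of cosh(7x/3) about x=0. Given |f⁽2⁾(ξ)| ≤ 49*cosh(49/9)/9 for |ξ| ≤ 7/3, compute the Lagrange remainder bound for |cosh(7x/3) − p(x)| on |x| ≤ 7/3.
2401*cosh(49/9)/162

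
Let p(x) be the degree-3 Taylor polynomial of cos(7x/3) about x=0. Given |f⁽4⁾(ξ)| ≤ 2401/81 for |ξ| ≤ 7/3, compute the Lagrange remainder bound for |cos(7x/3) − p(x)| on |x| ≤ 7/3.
5764801/157464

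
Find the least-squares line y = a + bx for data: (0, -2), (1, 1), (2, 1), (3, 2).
a = -13/10, b = 6/5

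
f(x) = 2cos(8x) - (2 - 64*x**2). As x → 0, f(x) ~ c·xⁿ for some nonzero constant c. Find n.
4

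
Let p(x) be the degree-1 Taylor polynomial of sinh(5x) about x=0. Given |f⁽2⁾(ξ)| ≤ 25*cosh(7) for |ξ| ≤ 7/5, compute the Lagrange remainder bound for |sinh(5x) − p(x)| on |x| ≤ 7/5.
49*cosh(7)/2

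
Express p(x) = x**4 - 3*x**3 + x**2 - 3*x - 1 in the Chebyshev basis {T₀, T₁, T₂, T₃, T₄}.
(-1/8)T₀ + (-21/4)T₁ + T₂ + (-3/4)T₃ + (1/8)T₄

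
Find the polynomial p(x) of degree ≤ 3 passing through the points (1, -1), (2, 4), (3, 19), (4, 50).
x**3 - x**2 + x - 2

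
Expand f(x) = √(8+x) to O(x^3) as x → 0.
2*sqrt(2) + sqrt(2)*x/8 - sqrt(2)*x**2/256 + O(x**3)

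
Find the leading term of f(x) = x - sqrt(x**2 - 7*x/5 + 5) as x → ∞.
7/10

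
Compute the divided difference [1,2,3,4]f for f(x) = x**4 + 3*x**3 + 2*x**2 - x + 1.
13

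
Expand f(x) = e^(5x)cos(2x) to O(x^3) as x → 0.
1 + 5*x + 21*x**2/2 + O(x**3)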